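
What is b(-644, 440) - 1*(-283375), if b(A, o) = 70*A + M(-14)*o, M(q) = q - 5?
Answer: 229935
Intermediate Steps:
M(q) = -5 + q
b(A, o) = -19*o + 70*A (b(A, o) = 70*A + (-5 - 14)*o = 70*A - 19*o = -19*o + 70*A)
b(-644, 440) - 1*(-283375) = (-19*440 + 70*(-644)) - 1*(-283375) = (-8360 - 45080) + 283375 = -53440 + 283375 = 229935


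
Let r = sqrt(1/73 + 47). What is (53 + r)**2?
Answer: 208489/73 + 212*sqrt(62634)/73 ≈ 3582.8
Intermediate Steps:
r = 2*sqrt(62634)/73 (r = sqrt(1/73 + 47) = sqrt(3432/73) = 2*sqrt(62634)/73 ≈ 6.8567)
(53 + r)**2 = (53 + 2*sqrt(62634)/73)**2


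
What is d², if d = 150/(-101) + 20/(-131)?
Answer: 469588900/175059361 ≈ 2.6825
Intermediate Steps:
d = -21670/13231 (d = 150*(-1/101) + 20*(-1/131) = -150/101 - 20/131 = -21670/13231 ≈ -1.6378)
d² = (-21670/13231)² = 469588900/175059361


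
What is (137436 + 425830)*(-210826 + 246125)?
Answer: 19882726534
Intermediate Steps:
(137436 + 425830)*(-210826 + 246125) = 563266*35299 = 19882726534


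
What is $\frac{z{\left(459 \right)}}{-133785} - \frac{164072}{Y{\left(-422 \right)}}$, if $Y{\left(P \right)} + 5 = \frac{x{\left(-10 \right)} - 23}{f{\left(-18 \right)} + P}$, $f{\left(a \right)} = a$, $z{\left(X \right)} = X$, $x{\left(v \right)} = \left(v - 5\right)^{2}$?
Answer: $\frac{178854866783}{5950955} \approx 30055.0$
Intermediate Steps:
$x{\left(v \right)} = \left(-5 + v\right)^{2}$
$Y{\left(P \right)} = -5 + \frac{202}{-18 + P}$ ($Y{\left(P \right)} = -5 + \frac{\left(-5 - 10\right)^{2} - 23}{-18 + P} = -5 + \frac{\left(-15\right)^{2} - 23}{-18 + P} = -5 + \frac{225 - 23}{-18 + P} = -5 + \frac{202}{-18 + P}$)
$\frac{z{\left(459 \right)}}{-133785} - \frac{164072}{Y{\left(-422 \right)}} = \frac{459}{-133785} - \frac{164072}{\frac{1}{-18 - 422} \left(292 - -2110\right)} = 459 \left(- \frac{1}{133785}\right) - \frac{164072}{\frac{1}{-440} \left(292 + 2110\right)} = - \frac{17}{4955} - \frac{164072}{\left(- \frac{1}{440}\right) 2402} = - \frac{17}{4955} - \frac{164072}{- \frac{1201}{220}} = - \frac{17}{4955} - - \frac{36095840}{1201} = - \frac{17}{4955} + \frac{36095840}{1201} = \frac{178854866783}{5950955}$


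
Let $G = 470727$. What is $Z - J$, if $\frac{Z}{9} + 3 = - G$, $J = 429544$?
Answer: $-4666114$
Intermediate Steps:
$Z = -4236570$ ($Z = -27 + 9 \left(\left(-1\right) 470727\right) = -27 + 9 \left(-470727\right) = -27 - 4236543 = -4236570$)
$Z - J = -4236570 - 429544 = -4666114$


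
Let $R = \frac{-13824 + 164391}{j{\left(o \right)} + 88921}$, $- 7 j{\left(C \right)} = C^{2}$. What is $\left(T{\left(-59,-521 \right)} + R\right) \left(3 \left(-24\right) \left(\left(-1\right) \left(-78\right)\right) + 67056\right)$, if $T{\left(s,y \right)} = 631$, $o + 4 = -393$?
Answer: $\frac{3014315489280}{77473} \approx 3.8908 \cdot 10^{7}$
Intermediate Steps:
$o = -397$ ($o = -4 - 393 = -397$)
$j{\left(C \right)} = - \frac{C^{2}}{7}$
$R = \frac{351323}{154946}$ ($R = \frac{-13824 + 164391}{- \frac{\left(-397\right)^{2}}{7} + 88921} = \frac{150567}{\left(- \frac{1}{7}\right) 157609 + 88921} = \frac{150567}{- \frac{157609}{7} + 88921} = \frac{150567}{\frac{464838}{7}} = 150567 \cdot \frac{7}{464838} = \frac{351323}{154946} \approx 2.2674$)
$\left(T{\left(-59,-521 \right)} + R\right) \left(3 \left(-24\right) \left(\left(-1\right) \left(-78\right)\right) + 67056\right) = \left(631 + \frac{351323}{154946}\right) \left(3 \left(-24\right) \left(\left(-1\right) \left(-78\right)\right) + 67056\right) = \frac{98122249 \left(\left(-72\right) 78 + 67056\right)}{154946} = \frac{98122249 \left(-5616 + 67056\right)}{154946} = \frac{98122249}{154946} \cdot 61440 = \frac{3014315489280}{77473}$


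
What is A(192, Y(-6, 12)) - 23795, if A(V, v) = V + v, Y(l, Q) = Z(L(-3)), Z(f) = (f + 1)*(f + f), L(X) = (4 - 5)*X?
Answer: -23579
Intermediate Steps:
L(X) = -X
Z(f) = 2*f*(1 + f) (Z(f) = (1 + f)*(2*f) = 2*f*(1 + f))
Y(l, Q) = 24 (Y(l, Q) = 2*(-1*(-3))*(1 - 1*(-3)) = 2*3*(1 + 3) = 2*3*4 = 24)
A(192, Y(-6, 12)) - 23795 = (192 + 24) - 23795 = 216 - 23795 = -23579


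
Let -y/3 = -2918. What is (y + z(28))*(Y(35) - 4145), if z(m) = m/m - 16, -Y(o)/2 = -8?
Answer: -36083331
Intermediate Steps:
y = 8754 (y = -3*(-2918) = 8754)
Y(o) = 16 (Y(o) = -2*(-8) = 16)
z(m) = -15 (z(m) = 1 - 16 = -15)
(y + z(28))*(Y(35) - 4145) = (8754 - 15)*(16 - 4145) = 8739*(-4129) = -36083331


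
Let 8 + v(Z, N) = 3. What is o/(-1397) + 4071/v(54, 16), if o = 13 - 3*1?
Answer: -5687237/6985 ≈ -814.21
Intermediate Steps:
v(Z, N) = -5 (v(Z, N) = -8 + 3 = -5)
o = 10 (o = 13 - 3 = 10)
o/(-1397) + 4071/v(54, 16) = 10/(-1397) + 4071/(-5) = 10*(-1/1397) + 4071*(-⅕) = -10/1397 - 4071/5 = -5687237/6985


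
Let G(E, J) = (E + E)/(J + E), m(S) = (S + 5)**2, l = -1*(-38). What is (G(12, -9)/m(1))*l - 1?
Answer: 67/9 ≈ 7.4444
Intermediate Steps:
l = 38
m(S) = (5 + S)**2
G(E, J) = 2*E/(E + J) (G(E, J) = (2*E)/(E + J) = 2*E/(E + J))
(G(12, -9)/m(1))*l - 1 = ((2*12/(12 - 9))/((5 + 1)**2))*38 - 1 = ((2*12/3)/(6**2))*38 - 1 = ((2*12*(1/3))/36)*38 - 1 = (8*(1/36))*38 - 1 = (2/9)*38 - 1 = 76/9 - 1 = 67/9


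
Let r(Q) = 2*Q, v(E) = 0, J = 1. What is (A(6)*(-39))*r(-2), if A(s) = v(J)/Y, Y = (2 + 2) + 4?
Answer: 0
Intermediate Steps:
Y = 8 (Y = 4 + 4 = 8)
A(s) = 0 (A(s) = 0/8 = 0*(⅛) = 0)
(A(6)*(-39))*r(-2) = (0*(-39))*(2*(-2)) = 0*(-4) = 0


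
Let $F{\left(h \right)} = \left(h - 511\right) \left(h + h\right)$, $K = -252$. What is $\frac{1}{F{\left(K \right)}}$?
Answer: $\frac{1}{384552} \approx 2.6004 \cdot 10^{-6}$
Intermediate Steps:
$F{\left(h \right)} = 2 h \left(-511 + h\right)$ ($F{\left(h \right)} = \left(-511 + h\right) 2 h = 2 h \left(-511 + h\right)$)
$\frac{1}{F{\left(K \right)}} = \frac{1}{2 \left(-252\right) \left(-511 - 252\right)} = \frac{1}{2 \left(-252\right) \left(-763\right)} = \frac{1}{384552}$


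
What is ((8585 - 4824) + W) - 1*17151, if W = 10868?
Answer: -2522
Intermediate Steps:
((8585 - 4824) + W) - 1*17151 = ((8585 - 4824) + 10868) - 1*17151 = (3761 + 10868) - 17151 = 14629 - 17151 = -2522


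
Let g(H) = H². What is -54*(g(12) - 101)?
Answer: -2322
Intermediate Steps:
-54*(g(12) - 101) = -54*(12² - 101) = -54*(144 - 101) = -54*43 = -2322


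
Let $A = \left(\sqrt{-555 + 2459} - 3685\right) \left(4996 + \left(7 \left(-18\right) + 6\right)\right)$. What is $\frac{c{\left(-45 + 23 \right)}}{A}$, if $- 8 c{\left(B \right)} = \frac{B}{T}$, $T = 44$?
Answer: $- \frac{3685}{1059248275136} - \frac{\sqrt{119}}{264812068784} \approx -3.5201 \cdot 10^{-9}$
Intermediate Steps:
$c{\left(B \right)} = - \frac{B}{352}$ ($c{\left(B \right)} = - \frac{B \frac{1}{44}}{8} = - \frac{\frac{1}{44} B}{8} = - \frac{B}{352}$)
$A = -17968060 + 19504 \sqrt{119}$ ($A = \left(\sqrt{1904} - 3685\right) \left(4996 + \left(-126 + 6\right)\right) = \left(4 \sqrt{119} - 3685\right) \left(4996 - 120\right) = \left(-3685 + 4 \sqrt{119}\right) 4876 = -17968060 + 19504 \sqrt{119} \approx -1.7755 \cdot 10^{7}$)
$\frac{c{\left(-45 + 23 \right)}}{A} = \frac{\left(- \frac{1}{352}\right) \left(-45 + 23\right)}{-17968060 + 19504 \sqrt{119}} = \frac{\left(- \frac{1}{352}\right) \left(-22\right)}{-17968060 + 19504 \sqrt{119}} = \frac{1}{16 \left(-17968060 + 19504 \sqrt{119}\right)}$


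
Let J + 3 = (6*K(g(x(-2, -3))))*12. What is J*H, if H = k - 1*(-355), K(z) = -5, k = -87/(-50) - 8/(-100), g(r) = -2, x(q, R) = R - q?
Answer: -6476283/50 ≈ -1.2953e+5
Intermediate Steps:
k = 91/50 (k = -87*(-1/50) - 8*(-1/100) = 87/50 + 2/25 = 91/50 ≈ 1.8200)
J = -363 (J = -3 + (6*(-5))*12 = -3 - 30*12 = -3 - 360 = -363)
H = 17841/50 (H = 91/50 - 1*(-355) = 91/50 + 355 = 17841/50 ≈ 356.82)
J*H = -363*17841/50 = -6476283/50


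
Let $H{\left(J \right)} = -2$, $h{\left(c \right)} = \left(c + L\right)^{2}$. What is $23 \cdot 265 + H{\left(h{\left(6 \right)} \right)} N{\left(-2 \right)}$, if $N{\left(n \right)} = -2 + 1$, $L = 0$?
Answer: $6097$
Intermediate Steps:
$h{\left(c \right)} = c^{2}$ ($h{\left(c \right)} = \left(c + 0\right)^{2} = c^{2}$)
$N{\left(n \right)} = -1$
$23 \cdot 265 + H{\left(h{\left(6 \right)} \right)} N{\left(-2 \right)} = 23 \cdot 265 - -2 = 6095 + 2 = 6097$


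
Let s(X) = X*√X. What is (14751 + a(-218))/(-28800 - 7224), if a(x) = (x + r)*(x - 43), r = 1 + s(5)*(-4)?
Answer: -5949/3002 - 435*√5/3002 ≈ -2.3057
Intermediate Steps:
s(X) = X^(3/2)
r = 1 - 20*√5 (r = 1 + 5^(3/2)*(-4) = 1 + (5*√5)*(-4) = 1 - 20*√5 ≈ -43.721)
a(x) = (-43 + x)*(1 + x - 20*√5) (a(x) = (x + (1 - 20*√5))*(x - 43) = (1 + x - 20*√5)*(-43 + x) = (-43 + x)*(1 + x - 20*√5))
(14751 + a(-218))/(-28800 - 7224) = (14751 + (-43 + (-218)² - 42*(-218) + 860*√5 - 20*(-218)*√5))/(-28800 - 7224) = (14751 + (-43 + 47524 + 9156 + 860*√5 + 4360*√5))/(-36024) = (14751 + (56637 + 5220*√5))*(-1/36024) = (71388 + 5220*√5)*(-1/36024) = -5949/3002 - 435*√5/3002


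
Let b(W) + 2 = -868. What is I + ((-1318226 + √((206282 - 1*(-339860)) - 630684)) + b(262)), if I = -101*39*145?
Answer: -1890251 + I*√84542 ≈ -1.8903e+6 + 290.76*I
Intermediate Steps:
I = -571155 (I = -3939*145 = -571155)
b(W) = -870 (b(W) = -2 - 868 = -870)
I + ((-1318226 + √((206282 - 1*(-339860)) - 630684)) + b(262)) = -571155 + ((-1318226 + √((206282 - 1*(-339860)) - 630684)) - 870) = -571155 + ((-1318226 + √((206282 + 339860) - 630684)) - 870) = -571155 + ((-1318226 + √(546142 - 630684)) - 870) = -571155 + ((-1318226 + √(-84542)) - 870) = -571155 + ((-1318226 + I*√84542) - 870) = -571155 + (-1319096 + I*√84542) = -1890251 + I*√84542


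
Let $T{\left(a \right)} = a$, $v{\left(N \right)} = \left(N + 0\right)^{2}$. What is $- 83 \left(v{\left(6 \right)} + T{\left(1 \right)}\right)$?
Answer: $-3071$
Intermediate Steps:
$v{\left(N \right)} = N^{2}$
$- 83 \left(v{\left(6 \right)} + T{\left(1 \right)}\right) = - 83 \left(6^{2} + 1\right) = - 83 \left(36 + 1\right) = \left(-83\right) 37 = -3071$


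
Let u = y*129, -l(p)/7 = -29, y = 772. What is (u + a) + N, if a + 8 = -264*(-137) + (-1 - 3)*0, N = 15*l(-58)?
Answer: 138793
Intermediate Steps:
l(p) = 203 (l(p) = -7*(-29) = 203)
u = 99588 (u = 772*129 = 99588)
N = 3045 (N = 15*203 = 3045)
a = 36160 (a = -8 + (-264*(-137) + (-1 - 3)*0) = -8 + (36168 - 4*0) = -8 + (36168 + 0) = -8 + 36168 = 36160)
(u + a) + N = (99588 + 36160) + 3045 = 135748 + 3045 = 138793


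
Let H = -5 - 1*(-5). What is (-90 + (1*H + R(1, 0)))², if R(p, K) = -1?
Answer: 8281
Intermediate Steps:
H = 0 (H = -5 + 5 = 0)
(-90 + (1*H + R(1, 0)))² = (-90 + (1*0 - 1))² = (-90 + (0 - 1))² = (-90 - 1)² = (-91)² = 8281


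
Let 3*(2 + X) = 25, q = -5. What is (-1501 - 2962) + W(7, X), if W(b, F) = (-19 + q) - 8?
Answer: -4495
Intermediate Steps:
X = 19/3 (X = -2 + (1/3)*25 = -2 + 25/3 = 19/3 ≈ 6.3333)
W(b, F) = -32 (W(b, F) = (-19 - 5) - 8 = -24 - 8 = -32)
(-1501 - 2962) + W(7, X) = (-1501 - 2962) - 32 = -4463 - 32 = -4495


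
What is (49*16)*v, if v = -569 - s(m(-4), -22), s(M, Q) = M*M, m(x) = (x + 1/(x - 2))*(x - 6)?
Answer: -16264864/9 ≈ -1.8072e+6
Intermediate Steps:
m(x) = (-6 + x)*(x + 1/(-2 + x)) (m(x) = (x + 1/(-2 + x))*(-6 + x) = (-6 + x)*(x + 1/(-2 + x)))
s(M, Q) = M²
v = -20746/9 (v = -569 - ((-6 + (-4)³ - 8*(-4)² + 13*(-4))/(-2 - 4))² = -569 - ((-6 - 64 - 8*16 - 52)/(-6))² = -569 - (-(-6 - 64 - 128 - 52)/6)² = -569 - (-⅙*(-250))² = -569 - (125/3)² = -569 - 1*15625/9 = -569 - 15625/9 = -20746/9 ≈ -2305.1)
(49*16)*v = (49*16)*(-20746/9) = 784*(-20746/9) = -16264864/9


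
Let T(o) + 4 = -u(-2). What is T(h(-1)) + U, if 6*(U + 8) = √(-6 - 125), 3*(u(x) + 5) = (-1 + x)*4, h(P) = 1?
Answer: -3 + I*√131/6 ≈ -3.0 + 1.9076*I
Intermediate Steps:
u(x) = -19/3 + 4*x/3 (u(x) = -5 + ((-1 + x)*4)/3 = -5 + (-4 + 4*x)/3 = -5 + (-4/3 + 4*x/3) = -19/3 + 4*x/3)
T(o) = 5 (T(o) = -4 - (-19/3 + (4/3)*(-2)) = -4 - (-19/3 - 8/3) = -4 - 1*(-9) = -4 + 9 = 5)
U = -8 + I*√131/6 (U = -8 + √(-6 - 125)/6 = -8 + √(-131)/6 = -8 + (I*√131)/6 = -8 + I*√131/6 ≈ -8.0 + 1.9076*I)
T(h(-1)) + U = 5 + (-8 + I*√131/6) = -3 + I*√131/6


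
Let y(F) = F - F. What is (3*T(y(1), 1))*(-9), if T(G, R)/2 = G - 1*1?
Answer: 54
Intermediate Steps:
y(F) = 0
T(G, R) = -2 + 2*G (T(G, R) = 2*(G - 1*1) = 2*(G - 1) = 2*(-1 + G) = -2 + 2*G)
(3*T(y(1), 1))*(-9) = (3*(-2 + 2*0))*(-9) = (3*(-2 + 0))*(-9) = (3*(-2))*(-9) = -6*(-9) = 54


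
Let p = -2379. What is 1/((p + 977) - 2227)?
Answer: -1/3629 ≈ -0.00027556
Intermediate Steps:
1/((p + 977) - 2227) = 1/((-2379 + 977) - 2227) = 1/(-1402 - 2227) = 1/(-3629) = -1/3629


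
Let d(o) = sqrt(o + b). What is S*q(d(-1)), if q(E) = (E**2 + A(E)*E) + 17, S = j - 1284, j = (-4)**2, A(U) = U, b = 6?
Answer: -34236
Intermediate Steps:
j = 16
d(o) = sqrt(6 + o) (d(o) = sqrt(o + 6) = sqrt(6 + o))
S = -1268 (S = 16 - 1284 = -1268)
q(E) = 17 + 2*E**2 (q(E) = (E**2 + E*E) + 17 = (E**2 + E**2) + 17 = 2*E**2 + 17 = 17 + 2*E**2)
S*q(d(-1)) = -1268*(17 + 2*(sqrt(6 - 1))**2) = -1268*(17 + 2*(sqrt(5))**2) = -1268*(17 + 2*5) = -1268*(17 + 10) = -1268*27 = -34236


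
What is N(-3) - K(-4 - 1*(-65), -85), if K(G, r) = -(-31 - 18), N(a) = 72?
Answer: 23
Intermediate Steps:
K(G, r) = 49 (K(G, r) = -1*(-49) = 49)
N(-3) - K(-4 - 1*(-65), -85) = 72 - 1*49 = 72 - 49 = 23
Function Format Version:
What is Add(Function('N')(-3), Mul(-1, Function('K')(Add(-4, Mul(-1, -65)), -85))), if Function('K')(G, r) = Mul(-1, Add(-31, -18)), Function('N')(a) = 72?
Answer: 23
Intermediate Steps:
Function('K')(G, r) = 49 (Function('K')(G, r) = Mul(-1, -49) = 49)
Add(Function('N')(-3), Mul(-1, Function('K')(Add(-4, Mul(-1, -65)), -85))) = Add(72, Mul(-1, 49)) = Add(72, -49) = 23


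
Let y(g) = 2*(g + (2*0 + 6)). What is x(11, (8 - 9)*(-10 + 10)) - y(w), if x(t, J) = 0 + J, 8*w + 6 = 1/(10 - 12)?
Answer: -83/8 ≈ -10.375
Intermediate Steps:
w = -13/16 (w = -¾ + 1/(8*(10 - 12)) = -¾ + (⅛)/(-2) = -¾ + (⅛)*(-½) = -¾ - 1/16 = -13/16 ≈ -0.81250)
y(g) = 12 + 2*g (y(g) = 2*(g + (0 + 6)) = 2*(g + 6) = 2*(6 + g) = 12 + 2*g)
x(t, J) = J
x(11, (8 - 9)*(-10 + 10)) - y(w) = (8 - 9)*(-10 + 10) - (12 + 2*(-13/16)) = -1*0 - (12 - 13/8) = 0 - 1*83/8 = 0 - 83/8 = -83/8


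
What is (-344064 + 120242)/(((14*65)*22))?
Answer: -111911/10010 ≈ -11.180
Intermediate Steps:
(-344064 + 120242)/(((14*65)*22)) = -223822/(910*22) = -223822/20020 = -223822*1/20020 = -111911/10010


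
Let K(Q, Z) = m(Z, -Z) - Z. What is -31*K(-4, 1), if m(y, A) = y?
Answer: 0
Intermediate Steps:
K(Q, Z) = 0 (K(Q, Z) = Z - Z = 0)
-31*K(-4, 1) = -31*0 = 0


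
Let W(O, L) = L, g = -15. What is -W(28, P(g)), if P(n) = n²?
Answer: -225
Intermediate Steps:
-W(28, P(g)) = -1*(-15)² = -1*225 = -225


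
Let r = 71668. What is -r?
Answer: -71668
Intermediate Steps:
-r = -1*71668 = -71668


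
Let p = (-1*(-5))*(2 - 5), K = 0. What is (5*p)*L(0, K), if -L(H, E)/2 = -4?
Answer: -600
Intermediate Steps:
L(H, E) = 8 (L(H, E) = -2*(-4) = 8)
p = -15 (p = 5*(-3) = -15)
(5*p)*L(0, K) = (5*(-15))*8 = -75*8 = -600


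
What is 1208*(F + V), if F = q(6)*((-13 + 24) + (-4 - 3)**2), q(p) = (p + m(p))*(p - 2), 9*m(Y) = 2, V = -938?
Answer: 2012528/3 ≈ 6.7084e+5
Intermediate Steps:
m(Y) = 2/9 (m(Y) = (1/9)*2 = 2/9)
q(p) = (-2 + p)*(2/9 + p) (q(p) = (p + 2/9)*(p - 2) = (2/9 + p)*(-2 + p) = (-2 + p)*(2/9 + p))
F = 4480/3 (F = (-4/9 + 6**2 - 16/9*6)*((-13 + 24) + (-4 - 3)**2) = (-4/9 + 36 - 32/3)*(11 + (-7)**2) = 224*(11 + 49)/9 = (224/9)*60 = 4480/3 ≈ 1493.3)
1208*(F + V) = 1208*(4480/3 - 938) = 1208*(1666/3) = 2012528/3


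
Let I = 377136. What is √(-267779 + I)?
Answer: √109357 ≈ 330.69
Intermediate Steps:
√(-267779 + I) = √(-267779 + 377136) = √109357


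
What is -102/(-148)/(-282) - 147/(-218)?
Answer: 509413/758204 ≈ 0.67187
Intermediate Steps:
-102/(-148)/(-282) - 147/(-218) = -102*(-1/148)*(-1/282) - 147*(-1/218) = (51/74)*(-1/282) + 147/218 = -17/6956 + 147/218 = 509413/758204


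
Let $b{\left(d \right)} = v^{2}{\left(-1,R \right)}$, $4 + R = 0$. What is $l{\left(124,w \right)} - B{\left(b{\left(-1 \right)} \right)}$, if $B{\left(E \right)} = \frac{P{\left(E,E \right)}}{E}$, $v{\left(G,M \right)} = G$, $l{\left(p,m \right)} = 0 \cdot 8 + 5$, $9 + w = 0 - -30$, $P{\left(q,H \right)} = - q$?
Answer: $6$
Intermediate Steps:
$R = -4$ ($R = -4 + 0 = -4$)
$w = 21$ ($w = -9 + \left(0 - -30\right) = -9 + \left(0 + 30\right) = -9 + 30 = 21$)
$l{\left(p,m \right)} = 5$ ($l{\left(p,m \right)} = 0 + 5 = 5$)
$b{\left(d \right)} = 1$ ($b{\left(d \right)} = \left(-1\right)^{2} = 1$)
$B{\left(E \right)} = -1$ ($B{\left(E \right)} = \frac{\left(-1\right) E}{E} = -1$)
$l{\left(124,w \right)} - B{\left(b{\left(-1 \right)} \right)} = 5 - -1 = 5 + 1 = 6$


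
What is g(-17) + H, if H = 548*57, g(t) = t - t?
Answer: 31236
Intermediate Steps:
g(t) = 0
H = 31236
g(-17) + H = 0 + 31236 = 31236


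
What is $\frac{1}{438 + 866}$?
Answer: $\frac{1}{1304} \approx 0.00076687$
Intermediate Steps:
$\frac{1}{438 + 866} = \frac{1}{1304}$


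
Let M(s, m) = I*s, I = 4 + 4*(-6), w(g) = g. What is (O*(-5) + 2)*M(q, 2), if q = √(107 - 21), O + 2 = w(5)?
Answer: 260*√86 ≈ 2411.1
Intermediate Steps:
O = 3 (O = -2 + 5 = 3)
q = √86 ≈ 9.2736
I = -20 (I = 4 - 24 = -20)
M(s, m) = -20*s
(O*(-5) + 2)*M(q, 2) = (3*(-5) + 2)*(-20*√86) = (-15 + 2)*(-20*√86) = -(-260)*√86 = 260*√86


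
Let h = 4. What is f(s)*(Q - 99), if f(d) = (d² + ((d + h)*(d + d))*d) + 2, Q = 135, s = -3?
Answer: 1044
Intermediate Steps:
f(d) = 2 + d² + 2*d²*(4 + d) (f(d) = (d² + ((d + 4)*(d + d))*d) + 2 = (d² + ((4 + d)*(2*d))*d) + 2 = (d² + (2*d*(4 + d))*d) + 2 = (d² + 2*d²*(4 + d)) + 2 = 2 + d² + 2*d²*(4 + d))
f(s)*(Q - 99) = (2 + 2*(-3)³ + 9*(-3)²)*(135 - 99) = (2 + 2*(-27) + 9*9)*36 = (2 - 54 + 81)*36 = 29*36 = 1044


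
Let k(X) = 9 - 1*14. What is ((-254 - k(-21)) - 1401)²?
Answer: 2722500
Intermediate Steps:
k(X) = -5 (k(X) = 9 - 14 = -5)
((-254 - k(-21)) - 1401)² = ((-254 - 1*(-5)) - 1401)² = ((-254 + 5) - 1401)² = (-249 - 1401)² = (-1650)² = 2722500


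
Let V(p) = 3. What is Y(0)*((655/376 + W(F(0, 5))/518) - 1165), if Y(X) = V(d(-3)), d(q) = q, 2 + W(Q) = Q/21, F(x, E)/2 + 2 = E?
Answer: -2378943783/681688 ≈ -3489.8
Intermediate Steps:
F(x, E) = -4 + 2*E
W(Q) = -2 + Q/21
Y(X) = 3
Y(0)*((655/376 + W(F(0, 5))/518) - 1165) = 3*((655/376 + (-2 + (-4 + 2*5)/21)/518) - 1165) = 3*((655*(1/376) + (-2 + (-4 + 10)/21)*(1/518)) - 1165) = 3*((655/376 + (-2 + (1/21)*6)*(1/518)) - 1165) = 3*((655/376 + (-2 + 2/7)*(1/518)) - 1165) = 3*((655/376 - 12/7*1/518) - 1165) = 3*((655/376 - 6/1813) - 1165) = 3*(1185259/681688 - 1165) = 3*(-792981261/681688) = -2378943783/681688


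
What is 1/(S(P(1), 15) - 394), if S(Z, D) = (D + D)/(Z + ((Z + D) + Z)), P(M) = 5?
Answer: -1/393 ≈ -0.0025445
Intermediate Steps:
S(Z, D) = 2*D/(D + 3*Z) (S(Z, D) = (2*D)/(Z + ((D + Z) + Z)) = (2*D)/(Z + (D + 2*Z)) = (2*D)/(D + 3*Z) = 2*D/(D + 3*Z))
1/(S(P(1), 15) - 394) = 1/(2*15/(15 + 3*5) - 394) = 1/(2*15/(15 + 15) - 394) = 1/(2*15/30 - 394) = 1/(2*15*(1/30) - 394) = 1/(1 - 394) = 1/(-393) = -1/393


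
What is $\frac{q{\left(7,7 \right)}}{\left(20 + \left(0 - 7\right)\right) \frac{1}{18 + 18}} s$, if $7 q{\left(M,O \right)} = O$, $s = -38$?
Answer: $- \frac{1368}{13} \approx -105.23$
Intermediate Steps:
$q{\left(M,O \right)} = \frac{O}{7}$
$\frac{q{\left(7,7 \right)}}{\left(20 + \left(0 - 7\right)\right) \frac{1}{18 + 18}} s = \frac{\frac{1}{7} \cdot 7}{\left(20 + \left(0 - 7\right)\right) \frac{1}{18 + 18}} \left(-38\right) = 1 \frac{1}{\left(20 + \left(0 - 7\right)\right) \frac{1}{36}} \left(-38\right) = 1 \frac{1}{\left(20 - 7\right) \frac{1}{36}} \left(-38\right) = 1 \frac{1}{13 \cdot \frac{1}{36}} \left(-38\right) = 1 \frac{1}{\frac{13}{36}} \left(-38\right) = 1 \cdot \frac{36}{13} \left(-38\right) = \frac{36}{13} \left(-38\right) = - \frac{1368}{13}$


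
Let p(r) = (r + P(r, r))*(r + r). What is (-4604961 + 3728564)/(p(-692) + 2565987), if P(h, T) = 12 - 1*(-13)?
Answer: -876397/3489115 ≈ -0.25118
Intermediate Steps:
P(h, T) = 25 (P(h, T) = 12 + 13 = 25)
p(r) = 2*r*(25 + r) (p(r) = (r + 25)*(r + r) = (25 + r)*(2*r) = 2*r*(25 + r))
(-4604961 + 3728564)/(p(-692) + 2565987) = (-4604961 + 3728564)/(2*(-692)*(25 - 692) + 2565987) = -876397/(2*(-692)*(-667) + 2565987) = -876397/(923128 + 2565987) = -876397/3489115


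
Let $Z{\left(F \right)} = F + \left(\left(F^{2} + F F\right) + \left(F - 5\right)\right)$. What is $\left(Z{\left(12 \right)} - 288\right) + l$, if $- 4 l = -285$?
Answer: $\frac{361}{4} \approx 90.25$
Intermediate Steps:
$Z{\left(F \right)} = -5 + 2 F + 2 F^{2}$ ($Z{\left(F \right)} = F + \left(\left(F^{2} + F^{2}\right) + \left(F - 5\right)\right) = F + \left(2 F^{2} + \left(-5 + F\right)\right) = F + \left(-5 + F + 2 F^{2}\right) = -5 + 2 F + 2 F^{2}$)
$l = \frac{285}{4}$ ($l = \left(- \frac{1}{4}\right) \left(-285\right) = \frac{285}{4} \approx 71.25$)
$\left(Z{\left(12 \right)} - 288\right) + l = \left(\left(-5 + 2 \cdot 12 + 2 \cdot 12^{2}\right) - 288\right) + \frac{285}{4} = \left(\left(-5 + 24 + 2 \cdot 144\right) - 288\right) + \frac{285}{4} = \left(\left(-5 + 24 + 288\right) - 288\right) + \frac{285}{4} = \left(307 - 288\right) + \frac{285}{4} = 19 + \frac{285}{4} = \frac{361}{4}$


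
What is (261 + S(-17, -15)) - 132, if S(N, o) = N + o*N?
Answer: 367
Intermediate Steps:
S(N, o) = N + N*o
(261 + S(-17, -15)) - 132 = (261 - 17*(1 - 15)) - 132 = (261 - 17*(-14)) - 132 = (261 + 238) - 132 = 499 - 132 = 367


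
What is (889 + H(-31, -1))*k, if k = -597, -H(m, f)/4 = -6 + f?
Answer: -547449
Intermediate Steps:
H(m, f) = 24 - 4*f (H(m, f) = -4*(-6 + f) = 24 - 4*f)
(889 + H(-31, -1))*k = (889 + (24 - 4*(-1)))*(-597) = (889 + (24 + 4))*(-597) = (889 + 28)*(-597) = 917*(-597) = -547449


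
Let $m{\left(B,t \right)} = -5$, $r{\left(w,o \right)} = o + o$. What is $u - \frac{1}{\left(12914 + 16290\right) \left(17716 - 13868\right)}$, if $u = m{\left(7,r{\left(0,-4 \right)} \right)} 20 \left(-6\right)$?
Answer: $\frac{67426195199}{112376992} \approx 600.0$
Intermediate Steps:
$r{\left(w,o \right)} = 2 o$
$u = 600$ ($u = \left(-5\right) 20 \left(-6\right) = \left(-100\right) \left(-6\right) = 600$)
$u - \frac{1}{\left(12914 + 16290\right) \left(17716 - 13868\right)} = 600 - \frac{1}{\left(12914 + 16290\right) \left(17716 - 13868\right)} = 600 - \frac{1}{29204 \cdot 3848} = 600 - \frac{1}{112376992} = \frac{67426195199}{112376992}$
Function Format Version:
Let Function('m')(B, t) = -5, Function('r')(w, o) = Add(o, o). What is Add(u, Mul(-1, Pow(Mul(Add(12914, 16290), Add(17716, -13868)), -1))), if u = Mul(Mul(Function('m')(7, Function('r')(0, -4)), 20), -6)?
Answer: Rational(67426195199, 112376992) ≈ 600.00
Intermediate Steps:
Function('r')(w, o) = Mul(2, o)
u = 600 (u = Mul(Mul(-5, 20), -6) = Mul(-100, -6) = 600)
Add(u, Mul(-1, Pow(Mul(Add(12914, 16290), Add(17716, -13868)), -1))) = Add(600, Mul(-1, Pow(Mul(Add(12914, 16290), Add(17716, -13868)), -1))) = Add(600, Mul(-1, Pow(Mul(29204, 3848), -1))) = Add(600, Mul(-1, Pow(112376992, -1))) = Add(600, Mul(-1, Rational(1, 112376992))) = Add(600, Rational(-1, 112376992)) = Rational(67426195199, 112376992)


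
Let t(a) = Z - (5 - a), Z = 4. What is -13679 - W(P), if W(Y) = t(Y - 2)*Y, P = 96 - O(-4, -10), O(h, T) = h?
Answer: -23379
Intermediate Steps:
t(a) = -1 + a (t(a) = 4 - (5 - a) = 4 + (-5 + a) = -1 + a)
P = 100 (P = 96 - 1*(-4) = 96 + 4 = 100)
W(Y) = Y*(-3 + Y) (W(Y) = (-1 + (Y - 2))*Y = (-1 + (-2 + Y))*Y = (-3 + Y)*Y = Y*(-3 + Y))
-13679 - W(P) = -13679 - 100*(-3 + 100) = -13679 - 100*97 = -13679 - 1*9700 = -13679 - 9700 = -23379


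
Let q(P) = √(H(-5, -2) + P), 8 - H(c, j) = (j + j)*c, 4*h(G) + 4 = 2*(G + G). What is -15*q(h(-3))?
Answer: -60*I ≈ -60.0*I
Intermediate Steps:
h(G) = -1 + G (h(G) = -1 + (2*(G + G))/4 = -1 + (2*(2*G))/4 = -1 + (4*G)/4 = -1 + G)
H(c, j) = 8 - 2*c*j (H(c, j) = 8 - (j + j)*c = 8 - 2*j*c = 8 - 2*c*j)
q(P) = √(-12 + P) (q(P) = √((8 - 2*(-5)*(-2)) + P) = √((8 - 20) + P) = √(-12 + P))
-15*q(h(-3)) = -15*√(-12 + (-1 - 3)) = -15*√(-12 - 4) = -60*I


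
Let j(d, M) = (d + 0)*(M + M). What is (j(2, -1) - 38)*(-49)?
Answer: 2058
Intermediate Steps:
j(d, M) = 2*M*d (j(d, M) = d*(2*M) = 2*M*d)
(j(2, -1) - 38)*(-49) = (2*(-1)*2 - 38)*(-49) = (-4 - 38)*(-49) = -42*(-49) = 2058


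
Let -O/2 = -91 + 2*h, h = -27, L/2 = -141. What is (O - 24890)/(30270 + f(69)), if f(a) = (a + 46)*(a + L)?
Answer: -328/77 ≈ -4.2597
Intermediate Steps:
L = -282 (L = 2*(-141) = -282)
f(a) = (-282 + a)*(46 + a) (f(a) = (a + 46)*(a - 282) = (46 + a)*(-282 + a) = (-282 + a)*(46 + a))
O = 290 (O = -2*(-91 + 2*(-27)) = -2*(-91 - 54) = -2*(-145) = 290)
(O - 24890)/(30270 + f(69)) = (290 - 24890)/(30270 + (-12972 + 69**2 - 236*69)) = -24600/(30270 + (-12972 + 4761 - 16284)) = -24600/(30270 - 24495) = -24600/5775 = -24600*1/5775 = -328/77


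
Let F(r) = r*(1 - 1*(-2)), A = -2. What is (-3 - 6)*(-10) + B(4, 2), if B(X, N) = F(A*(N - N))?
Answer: 90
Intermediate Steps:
F(r) = 3*r (F(r) = r*(1 + 2) = r*3 = 3*r)
B(X, N) = 0 (B(X, N) = 3*(-2*(N - N)) = 3*(-2*0) = 3*0 = 0)
(-3 - 6)*(-10) + B(4, 2) = (-3 - 6)*(-10) + 0 = -9*(-10) + 0 = 90 + 0 = 90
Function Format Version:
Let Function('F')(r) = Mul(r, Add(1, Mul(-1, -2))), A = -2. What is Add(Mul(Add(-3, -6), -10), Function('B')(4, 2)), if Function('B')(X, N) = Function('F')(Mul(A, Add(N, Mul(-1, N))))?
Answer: 90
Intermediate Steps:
Function('F')(r) = Mul(3, r) (Function('F')(r) = Mul(r, Add(1, 2)) = Mul(r, 3) = Mul(3, r))
Function('B')(X, N) = 0 (Function('B')(X, N) = Mul(3, Mul(-2, Add(N, Mul(-1, N)))) = Mul(3, Mul(-2, 0)) = Mul(3, 0) = 0)
Add(Mul(Add(-3, -6), -10), Function('B')(4, 2)) = Add(Mul(Add(-3, -6), -10), 0) = Add(Mul(-9, -10), 0) = Add(90, 0) = 90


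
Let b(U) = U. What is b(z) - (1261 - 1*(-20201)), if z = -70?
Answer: -21532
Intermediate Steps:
b(z) - (1261 - 1*(-20201)) = -70 - (1261 - 1*(-20201)) = -70 - (1261 + 20201) = -70 - 1*21462 = -70 - 21462 = -21532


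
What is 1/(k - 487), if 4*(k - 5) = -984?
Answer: -1/728 ≈ -0.0013736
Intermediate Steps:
k = -241 (k = 5 + (1/4)*(-984) = 5 - 246 = -241)
1/(k - 487) = 1/(-241 - 487) = 1/(-728) = -1/728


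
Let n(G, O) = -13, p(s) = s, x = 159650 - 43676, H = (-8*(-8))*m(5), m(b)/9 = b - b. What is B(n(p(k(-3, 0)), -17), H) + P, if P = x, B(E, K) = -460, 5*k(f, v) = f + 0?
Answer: 115514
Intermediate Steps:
k(f, v) = f/5 (k(f, v) = (f + 0)/5 = f/5)
m(b) = 0 (m(b) = 9*(b - b) = 9*0 = 0)
H = 0 (H = -8*(-8)*0 = 64*0 = 0)
x = 115974
P = 115974
B(n(p(k(-3, 0)), -17), H) + P = -460 + 115974 = 115514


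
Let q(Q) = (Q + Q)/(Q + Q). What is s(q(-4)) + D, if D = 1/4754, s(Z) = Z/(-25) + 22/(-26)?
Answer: -1368827/1545050 ≈ -0.88594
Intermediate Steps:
q(Q) = 1 (q(Q) = (2*Q)/((2*Q)) = (2*Q)*(1/(2*Q)) = 1)
s(Z) = -11/13 - Z/25 (s(Z) = Z*(-1/25) + 22*(-1/26) = -Z/25 - 11/13 = -11/13 - Z/25)
D = 1/4754 ≈ 0.00021035
s(q(-4)) + D = (-11/13 - 1/25*1) + 1/4754 = (-11/13 - 1/25) + 1/4754 = -288/325 + 1/4754 = -1368827/1545050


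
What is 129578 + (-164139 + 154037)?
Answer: 119476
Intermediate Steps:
129578 + (-164139 + 154037) = 129578 - 10102 = 119476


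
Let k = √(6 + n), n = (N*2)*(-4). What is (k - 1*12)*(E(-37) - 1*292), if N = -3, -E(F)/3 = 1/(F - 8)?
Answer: 17516/5 - 4379*√30/15 ≈ 1904.2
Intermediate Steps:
E(F) = -3/(-8 + F) (E(F) = -3/(F - 8) = -3/(-8 + F))
n = 24 (n = -3*2*(-4) = -6*(-4) = 24)
k = √30 (k = √(6 + 24) = √30 ≈ 5.4772)
(k - 1*12)*(E(-37) - 1*292) = (√30 - 1*12)*(-3/(-8 - 37) - 1*292) = (√30 - 12)*(-3/(-45) - 292) = (-12 + √30)*(-3*(-1/45) - 292) = (-12 + √30)*(1/15 - 292) = (-12 + √30)*(-4379/15) = 17516/5 - 4379*√30/15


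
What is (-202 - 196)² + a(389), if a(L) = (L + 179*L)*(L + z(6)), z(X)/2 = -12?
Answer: 25715704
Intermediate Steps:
z(X) = -24 (z(X) = 2*(-12) = -24)
a(L) = 180*L*(-24 + L) (a(L) = (L + 179*L)*(L - 24) = (180*L)*(-24 + L) = 180*L*(-24 + L))
(-202 - 196)² + a(389) = (-202 - 196)² + 180*389*(-24 + 389) = (-398)² + 180*389*365 = 158404 + 25557300 = 25715704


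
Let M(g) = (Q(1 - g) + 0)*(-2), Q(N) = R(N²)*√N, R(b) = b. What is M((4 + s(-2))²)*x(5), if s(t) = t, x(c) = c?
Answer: -90*I*√3 ≈ -155.88*I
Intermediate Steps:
Q(N) = N^(5/2) (Q(N) = N²*√N = N^(5/2))
M(g) = -2*(1 - g)^(5/2) (M(g) = ((1 - g)^(5/2) + 0)*(-2) = (1 - g)^(5/2)*(-2) = -2*(1 - g)^(5/2))
M((4 + s(-2))²)*x(5) = -2*(1 - (4 - 2)²)^(5/2)*5 = -2*(1 - 1*2²)^(5/2)*5 = -2*(1 - 1*4)^(5/2)*5 = -2*(1 - 4)^(5/2)*5 = -18*I*√3*5 = -90*I*√3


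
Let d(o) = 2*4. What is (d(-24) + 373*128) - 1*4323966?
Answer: -4276214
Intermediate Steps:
d(o) = 8
(d(-24) + 373*128) - 1*4323966 = (8 + 373*128) - 1*4323966 = (8 + 47744) - 4323966 = 47752 - 4323966 = -4276214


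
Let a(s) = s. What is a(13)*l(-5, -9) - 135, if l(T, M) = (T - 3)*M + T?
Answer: 736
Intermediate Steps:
l(T, M) = T + M*(-3 + T) (l(T, M) = (-3 + T)*M + T = M*(-3 + T) + T = T + M*(-3 + T))
a(13)*l(-5, -9) - 135 = 13*(-5 - 3*(-9) - 9*(-5)) - 135 = 13*(-5 + 27 + 45) - 135 = 13*67 - 135 = 871 - 135 = 736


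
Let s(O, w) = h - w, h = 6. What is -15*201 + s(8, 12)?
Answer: -3021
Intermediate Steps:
s(O, w) = 6 - w
-15*201 + s(8, 12) = -15*201 + (6 - 1*12) = -3015 + (6 - 12) = -3015 - 6 = -3021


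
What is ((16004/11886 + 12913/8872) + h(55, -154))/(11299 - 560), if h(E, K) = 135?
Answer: 7265785663/566227692744 ≈ 0.012832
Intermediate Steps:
((16004/11886 + 12913/8872) + h(55, -154))/(11299 - 560) = ((16004/11886 + 12913/8872) + 135)/(11299 - 560) = ((16004*(1/11886) + 12913*(1/8872)) + 135)/10739 = ((8002/5943 + 12913/8872) + 135)*(1/10739) = (147735703/52726296 + 135)*(1/10739) = (7265785663/52726296)*(1/10739) = 7265785663/566227692744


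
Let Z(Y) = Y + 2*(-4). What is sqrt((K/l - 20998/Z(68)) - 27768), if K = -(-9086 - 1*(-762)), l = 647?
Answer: I*sqrt(10588543452330)/19410 ≈ 167.65*I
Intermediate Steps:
K = 8324 (K = -(-9086 + 762) = -1*(-8324) = 8324)
Z(Y) = -8 + Y (Z(Y) = Y - 8 = -8 + Y)
sqrt((K/l - 20998/Z(68)) - 27768) = sqrt((8324/647 - 20998/(-8 + 68)) - 27768) = sqrt((8324*(1/647) - 20998/60) - 27768) = sqrt((8324/647 - 20998*1/60) - 27768) = sqrt((8324/647 - 10499/30) - 27768) = sqrt(-6543133/19410 - 27768) = sqrt(-545520013/19410) = I*sqrt(10588543452330)/19410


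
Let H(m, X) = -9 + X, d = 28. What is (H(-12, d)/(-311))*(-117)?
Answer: 2223/311 ≈ 7.1479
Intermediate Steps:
(H(-12, d)/(-311))*(-117) = ((-9 + 28)/(-311))*(-117) = (19*(-1/311))*(-117) = -19/311*(-117) = 2223/311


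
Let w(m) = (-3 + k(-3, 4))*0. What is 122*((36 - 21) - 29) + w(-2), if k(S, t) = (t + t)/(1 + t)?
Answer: -1708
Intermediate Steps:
k(S, t) = 2*t/(1 + t) (k(S, t) = (2*t)/(1 + t) = 2*t/(1 + t))
w(m) = 0 (w(m) = (-3 + 2*4/(1 + 4))*0 = (-3 + 2*4/5)*0 = (-3 + 2*4*(⅕))*0 = (-3 + 8/5)*0 = -7/5*0 = 0)
122*((36 - 21) - 29) + w(-2) = 122*((36 - 21) - 29) + 0 = 122*(15 - 29) + 0 = 122*(-14) + 0 = -1708 + 0 = -1708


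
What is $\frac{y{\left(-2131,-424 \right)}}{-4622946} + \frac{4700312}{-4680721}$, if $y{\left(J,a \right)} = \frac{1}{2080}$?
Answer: $- \frac{45196920207716881}{45008538482057280} \approx -1.0042$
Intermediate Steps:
$y{\left(J,a \right)} = \frac{1}{2080}$
$\frac{y{\left(-2131,-424 \right)}}{-4622946} + \frac{4700312}{-4680721} = \frac{1}{2080 \left(-4622946\right)} + \frac{4700312}{-4680721} = \frac{1}{2080} \left(- \frac{1}{4622946}\right) + 4700312 \left(- \frac{1}{4680721}\right) = - \frac{1}{9615727680} - \frac{4700312}{4680721} = - \frac{45196920207716881}{45008538482057280}$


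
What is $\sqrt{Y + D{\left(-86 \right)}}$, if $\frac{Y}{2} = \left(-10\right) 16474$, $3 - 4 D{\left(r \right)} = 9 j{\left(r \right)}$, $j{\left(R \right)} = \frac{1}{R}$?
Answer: $\frac{i \sqrt{9747313358}}{172} \approx 574.0 i$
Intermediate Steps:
$D{\left(r \right)} = \frac{3}{4} - \frac{9}{4 r}$ ($D{\left(r \right)} = \frac{3}{4} - \frac{9 \frac{1}{r}}{4} = \frac{3}{4} - \frac{9}{4 r}$)
$Y = -329480$ ($Y = 2 \left(\left(-10\right) 16474\right) = 2 \left(-164740\right) = -329480$)
$\sqrt{Y + D{\left(-86 \right)}} = \sqrt{-329480 + \frac{3 \left(-3 - 86\right)}{4 \left(-86\right)}} = \sqrt{-329480 + \frac{3}{4} \left(- \frac{1}{86}\right) \left(-89\right)} = \sqrt{-329480 + \frac{267}{344}} = \sqrt{- \frac{113340853}{344}} = \frac{i \sqrt{9747313358}}{172}$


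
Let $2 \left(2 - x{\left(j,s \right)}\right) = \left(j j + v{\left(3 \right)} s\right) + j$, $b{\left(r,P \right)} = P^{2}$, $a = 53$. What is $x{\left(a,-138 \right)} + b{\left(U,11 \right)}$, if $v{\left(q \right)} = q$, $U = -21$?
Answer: $-1101$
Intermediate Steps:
$x{\left(j,s \right)} = 2 - \frac{3 s}{2} - \frac{j}{2} - \frac{j^{2}}{2}$ ($x{\left(j,s \right)} = 2 - \frac{\left(j j + 3 s\right) + j}{2} = 2 - \frac{\left(j^{2} + 3 s\right) + j}{2} = 2 - \frac{j + j^{2} + 3 s}{2} = 2 - \left(\frac{j}{2} + \frac{j^{2}}{2} + \frac{3 s}{2}\right) = 2 - \frac{3 s}{2} - \frac{j}{2} - \frac{j^{2}}{2}$)
$x{\left(a,-138 \right)} + b{\left(U,11 \right)} = \left(2 - -207 - \frac{53}{2} - \frac{53^{2}}{2}\right) + 11^{2} = \left(2 + 207 - \frac{53}{2} - \frac{2809}{2}\right) + 121 = -1222 + 121 = -1101$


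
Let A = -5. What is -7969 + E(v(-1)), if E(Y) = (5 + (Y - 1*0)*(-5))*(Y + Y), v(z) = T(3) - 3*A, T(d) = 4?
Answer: -11389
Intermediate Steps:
v(z) = 19 (v(z) = 4 - 3*(-5) = 4 + 15 = 19)
E(Y) = 2*Y*(5 - 5*Y) (E(Y) = (5 + (Y + 0)*(-5))*(2*Y) = (5 + Y*(-5))*(2*Y) = (5 - 5*Y)*(2*Y) = 2*Y*(5 - 5*Y))
-7969 + E(v(-1)) = -7969 + 10*19*(1 - 1*19) = -7969 + 10*19*(1 - 19) = -7969 + 10*19*(-18) = -7969 - 3420 = -11389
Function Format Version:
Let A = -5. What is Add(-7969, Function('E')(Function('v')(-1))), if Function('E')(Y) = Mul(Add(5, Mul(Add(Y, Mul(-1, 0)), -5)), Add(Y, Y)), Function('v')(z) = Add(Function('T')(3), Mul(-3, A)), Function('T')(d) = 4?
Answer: -11389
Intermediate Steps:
Function('v')(z) = 19 (Function('v')(z) = Add(4, Mul(-3, -5)) = Add(4, 15) = 19)
Function('E')(Y) = Mul(2, Y, Add(5, Mul(-5, Y))) (Function('E')(Y) = Mul(Add(5, Mul(Add(Y, 0), -5)), Mul(2, Y)) = Mul(Add(5, Mul(Y, -5)), Mul(2, Y)) = Mul(Add(5, Mul(-5, Y)), Mul(2, Y)) = Mul(2, Y, Add(5, Mul(-5, Y))))
Add(-7969, Function('E')(Function('v')(-1))) = Add(-7969, Mul(10, 19, Add(1, Mul(-1, 19)))) = Add(-7969, Mul(10, 19, Add(1, -19))) = Add(-7969, Mul(10, 19, -18)) = Add(-7969, -3420) = -11389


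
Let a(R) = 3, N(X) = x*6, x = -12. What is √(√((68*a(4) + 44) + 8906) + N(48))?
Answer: √(-72 + √9154) ≈ 4.8659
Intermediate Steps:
N(X) = -72 (N(X) = -12*6 = -72)
√(√((68*a(4) + 44) + 8906) + N(48)) = √(√((68*3 + 44) + 8906) - 72) = √(√((204 + 44) + 8906) - 72) = √(√(248 + 8906) - 72) = √(√9154 - 72) = √(-72 + √9154)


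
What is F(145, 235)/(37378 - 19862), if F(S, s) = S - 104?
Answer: 41/17516 ≈ 0.0023407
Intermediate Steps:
F(S, s) = -104 + S
F(145, 235)/(37378 - 19862) = (-104 + 145)/(37378 - 19862) = 41/17516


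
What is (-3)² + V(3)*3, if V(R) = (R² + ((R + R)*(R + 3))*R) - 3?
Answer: 351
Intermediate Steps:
V(R) = -3 + R² + 2*R²*(3 + R) (V(R) = (R² + ((2*R)*(3 + R))*R) - 3 = (R² + (2*R*(3 + R))*R) - 3 = (R² + 2*R²*(3 + R)) - 3 = -3 + R² + 2*R²*(3 + R))
(-3)² + V(3)*3 = (-3)² + (-3 + 2*3³ + 7*3²)*3 = 9 + (-3 + 2*27 + 7*9)*3 = 9 + (-3 + 54 + 63)*3 = 9 + 114*3 = 9 + 342 = 351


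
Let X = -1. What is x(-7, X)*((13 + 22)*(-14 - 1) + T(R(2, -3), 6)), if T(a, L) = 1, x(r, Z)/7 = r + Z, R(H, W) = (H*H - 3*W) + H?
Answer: 29344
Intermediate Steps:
R(H, W) = H + H² - 3*W (R(H, W) = (H² - 3*W) + H = H + H² - 3*W)
x(r, Z) = 7*Z + 7*r (x(r, Z) = 7*(r + Z) = 7*(Z + r) = 7*Z + 7*r)
x(-7, X)*((13 + 22)*(-14 - 1) + T(R(2, -3), 6)) = (7*(-1) + 7*(-7))*((13 + 22)*(-14 - 1) + 1) = (-7 - 49)*(35*(-15) + 1) = -56*(-525 + 1) = -56*(-524) = 29344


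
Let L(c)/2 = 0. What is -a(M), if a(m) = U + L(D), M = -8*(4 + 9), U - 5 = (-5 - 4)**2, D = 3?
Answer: -86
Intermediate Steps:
L(c) = 0 (L(c) = 2*0 = 0)
U = 86 (U = 5 + (-5 - 4)**2 = 5 + (-9)**2 = 5 + 81 = 86)
M = -104 (M = -8*13 = -104)
a(m) = 86 (a(m) = 86 + 0 = 86)
-a(M) = -1*86 = -86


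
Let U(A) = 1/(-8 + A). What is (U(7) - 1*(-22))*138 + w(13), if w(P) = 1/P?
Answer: 37675/13 ≈ 2898.1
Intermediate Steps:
(U(7) - 1*(-22))*138 + w(13) = (1/(-8 + 7) - 1*(-22))*138 + 1/13 = (1/(-1) + 22)*138 + 1/13 = (-1 + 22)*138 + 1/13 = 21*138 + 1/13 = 2898 + 1/13 = 37675/13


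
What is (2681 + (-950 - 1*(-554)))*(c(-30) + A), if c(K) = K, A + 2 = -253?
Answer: -651225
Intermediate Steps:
A = -255 (A = -2 - 253 = -255)
(2681 + (-950 - 1*(-554)))*(c(-30) + A) = (2681 + (-950 - 1*(-554)))*(-30 - 255) = (2681 + (-950 + 554))*(-285) = (2681 - 396)*(-285) = 2285*(-285) = -651225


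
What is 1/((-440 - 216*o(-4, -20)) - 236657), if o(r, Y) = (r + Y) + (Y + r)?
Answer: -1/226729 ≈ -4.4106e-6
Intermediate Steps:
o(r, Y) = 2*Y + 2*r (o(r, Y) = (Y + r) + (Y + r) = 2*Y + 2*r)
1/((-440 - 216*o(-4, -20)) - 236657) = 1/((-440 - 216*(2*(-20) + 2*(-4))) - 236657) = 1/((-440 - 216*(-40 - 8)) - 236657) = 1/((-440 - 216*(-48)) - 236657) = 1/((-440 + 10368) - 236657) = 1/(9928 - 236657) = 1/(-226729) = -1/226729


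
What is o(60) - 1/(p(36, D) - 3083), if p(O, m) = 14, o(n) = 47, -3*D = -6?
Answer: 144244/3069 ≈ 47.000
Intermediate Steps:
D = 2 (D = -1/3*(-6) = 2)
o(60) - 1/(p(36, D) - 3083) = 47 - 1/(14 - 3083) = 47 - 1/(-3069) = 47 - 1*(-1/3069) = 47 + 1/3069 = 144244/3069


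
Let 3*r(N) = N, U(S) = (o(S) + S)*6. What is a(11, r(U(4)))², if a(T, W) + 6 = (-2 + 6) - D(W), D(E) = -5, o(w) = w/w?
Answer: 9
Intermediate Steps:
o(w) = 1
U(S) = 6 + 6*S (U(S) = (1 + S)*6 = 6 + 6*S)
r(N) = N/3
a(T, W) = 3 (a(T, W) = -6 + ((-2 + 6) - 1*(-5)) = -6 + (4 + 5) = -6 + 9 = 3)
a(11, r(U(4)))² = 3² = 9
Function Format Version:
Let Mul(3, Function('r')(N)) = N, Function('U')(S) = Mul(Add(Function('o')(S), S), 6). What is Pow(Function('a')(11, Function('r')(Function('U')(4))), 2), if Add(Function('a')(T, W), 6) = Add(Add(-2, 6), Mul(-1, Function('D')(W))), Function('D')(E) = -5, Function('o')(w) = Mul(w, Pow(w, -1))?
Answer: 9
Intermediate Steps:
Function('o')(w) = 1
Function('U')(S) = Add(6, Mul(6, S)) (Function('U')(S) = Mul(Add(1, S), 6) = Add(6, Mul(6, S)))
Function('r')(N) = Mul(Rational(1, 3), N)
Function('a')(T, W) = 3 (Function('a')(T, W) = Add(-6, Add(Add(-2, 6), Mul(-1, -5))) = Add(-6, Add(4, 5)) = Add(-6, 9) = 3)
Pow(Function('a')(11, Function('r')(Function('U')(4))), 2) = Pow(3, 2) = 9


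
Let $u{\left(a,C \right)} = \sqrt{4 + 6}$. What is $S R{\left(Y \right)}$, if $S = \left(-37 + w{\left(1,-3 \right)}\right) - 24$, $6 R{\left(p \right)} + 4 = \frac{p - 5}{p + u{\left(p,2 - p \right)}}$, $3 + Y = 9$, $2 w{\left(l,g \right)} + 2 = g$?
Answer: $\frac{6223}{156} + \frac{127 \sqrt{10}}{312} \approx 41.178$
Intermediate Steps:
$w{\left(l,g \right)} = -1 + \frac{g}{2}$
$u{\left(a,C \right)} = \sqrt{10}$
$Y = 6$ ($Y = -3 + 9 = 6$)
$R{\left(p \right)} = - \frac{2}{3} + \frac{-5 + p}{6 \left(p + \sqrt{10}\right)}$ ($R{\left(p \right)} = - \frac{2}{3} + \frac{\left(p - 5\right) \frac{1}{p + \sqrt{10}}}{6} = - \frac{2}{3} + \frac{\left(-5 + p\right) \frac{1}{p + \sqrt{10}}}{6} = - \frac{2}{3} + \frac{\frac{1}{p + \sqrt{10}} \left(-5 + p\right)}{6} = - \frac{2}{3} + \frac{-5 + p}{6 \left(p + \sqrt{10}\right)}$)
$S = - \frac{127}{2}$ ($S = \left(-37 + \left(-1 + \frac{1}{2} \left(-3\right)\right)\right) - 24 = \left(-37 - \frac{5}{2}\right) - 24 = - \frac{79}{2} - 24 = - \frac{127}{2} \approx -63.5$)
$S R{\left(Y \right)} = - \frac{127 \frac{-5 - 4 \sqrt{10} - 18}{6 \left(6 + \sqrt{10}\right)}}{2} = - \frac{127 \frac{-23 - 4 \sqrt{10}}{6 \left(6 + \sqrt{10}\right)}}{2} = - \frac{127 \left(-23 - 4 \sqrt{10}\right)}{12 \left(6 + \sqrt{10}\right)}$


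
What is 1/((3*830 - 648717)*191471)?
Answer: -1/123733729917 ≈ -8.0819e-12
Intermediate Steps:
1/((3*830 - 648717)*191471) = (1/191471)/(2490 - 648717) = (1/191471)/(-646227) = -1/646227*1/191471 = -1/123733729917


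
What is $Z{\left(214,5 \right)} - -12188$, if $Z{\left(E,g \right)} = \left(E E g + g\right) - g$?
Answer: $241168$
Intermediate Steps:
$Z{\left(E,g \right)} = g E^{2}$ ($Z{\left(E,g \right)} = \left(E^{2} g + g\right) - g = \left(g E^{2} + g\right) - g = \left(g + g E^{2}\right) - g = g E^{2}$)
$Z{\left(214,5 \right)} - -12188 = 5 \cdot 214^{2} - -12188 = 5 \cdot 45796 + 12188 = 228980 + 12188 = 241168$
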